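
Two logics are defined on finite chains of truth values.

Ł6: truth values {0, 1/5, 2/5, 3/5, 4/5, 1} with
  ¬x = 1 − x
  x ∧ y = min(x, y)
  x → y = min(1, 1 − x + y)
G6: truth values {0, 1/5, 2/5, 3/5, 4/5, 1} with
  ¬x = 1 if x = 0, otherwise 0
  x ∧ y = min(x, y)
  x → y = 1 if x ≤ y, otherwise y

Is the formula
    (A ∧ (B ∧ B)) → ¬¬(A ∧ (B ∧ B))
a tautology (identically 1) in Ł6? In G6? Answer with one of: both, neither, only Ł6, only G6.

In Ł6: every assignment gives 1 — tautology.
In G6: every assignment gives 1 — tautology.

both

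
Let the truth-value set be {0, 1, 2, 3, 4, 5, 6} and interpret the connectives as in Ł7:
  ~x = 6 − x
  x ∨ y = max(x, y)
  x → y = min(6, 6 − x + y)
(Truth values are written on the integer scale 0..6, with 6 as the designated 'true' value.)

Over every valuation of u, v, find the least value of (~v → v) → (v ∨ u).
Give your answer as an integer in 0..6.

3

Take u = 0, v = 3:
~v = ~3 = 3
~v → v = 3 → 3 = 6
v ∨ u = 3 ∨ 0 = 3
(~v → v) → (v ∨ u) = 6 → 3 = 3
No assignment yields a value below 3, so this is the minimum.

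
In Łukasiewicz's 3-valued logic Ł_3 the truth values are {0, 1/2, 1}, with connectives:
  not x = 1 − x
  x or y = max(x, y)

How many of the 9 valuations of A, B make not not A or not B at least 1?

5

A = 0, B = 0 ↦ 1  ≥
A = 0, B = 1/2 ↦ 1/2  <
A = 0, B = 1 ↦ 0  <
A = 1/2, B = 0 ↦ 1  ≥
A = 1/2, B = 1/2 ↦ 1/2  <
A = 1/2, B = 1 ↦ 1/2  <
A = 1, B = 0 ↦ 1  ≥
A = 1, B = 1/2 ↦ 1  ≥
A = 1, B = 1 ↦ 1  ≥
So 5 of the 9 assignments meet the threshold.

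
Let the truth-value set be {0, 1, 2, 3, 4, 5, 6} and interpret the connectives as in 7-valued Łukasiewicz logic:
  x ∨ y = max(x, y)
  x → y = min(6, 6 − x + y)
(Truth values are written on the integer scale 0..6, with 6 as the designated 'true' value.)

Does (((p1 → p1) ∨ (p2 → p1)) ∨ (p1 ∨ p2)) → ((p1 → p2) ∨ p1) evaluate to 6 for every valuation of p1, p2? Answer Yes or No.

No

Counterexample: take p1 = 1, p2 = 0.
p1 → p1 = 1 → 1 = 6
p2 → p1 = 0 → 1 = 6
(p1 → p1) ∨ (p2 → p1) = 6 ∨ 6 = 6
p1 ∨ p2 = 1 ∨ 0 = 1
((p1 → p1) ∨ (p2 → p1)) ∨ (p1 ∨ p2) = 6 ∨ 1 = 6
p1 → p2 = 1 → 0 = 5
(p1 → p2) ∨ p1 = 5 ∨ 1 = 5
(((p1 → p1) ∨ (p2 → p1)) ∨ (p1 ∨ p2)) → ((p1 → p2) ∨ p1) = 6 → 5 = 5
This gives 5 ≠ 6.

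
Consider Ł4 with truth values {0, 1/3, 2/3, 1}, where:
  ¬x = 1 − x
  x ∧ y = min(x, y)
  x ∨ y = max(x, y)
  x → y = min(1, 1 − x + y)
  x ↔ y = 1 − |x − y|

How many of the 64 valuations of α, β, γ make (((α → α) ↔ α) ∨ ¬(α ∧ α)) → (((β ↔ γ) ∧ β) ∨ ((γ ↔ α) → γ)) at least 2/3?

value 1: 49 assignments (counts)
value 2/3: 11 assignments (counts)
value 1/3: 2 assignments
value 0: 2 assignments
So 60 of the 64 assignments meet the threshold.

60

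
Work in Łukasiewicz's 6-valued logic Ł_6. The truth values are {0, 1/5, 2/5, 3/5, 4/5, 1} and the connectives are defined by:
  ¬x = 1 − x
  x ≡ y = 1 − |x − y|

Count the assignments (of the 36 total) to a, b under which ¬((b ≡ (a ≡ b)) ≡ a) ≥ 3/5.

3

value 4/5: 3 assignments (counts)
value 2/5: 7 assignments
value 0: 26 assignments
So 3 of the 36 assignments meet the threshold.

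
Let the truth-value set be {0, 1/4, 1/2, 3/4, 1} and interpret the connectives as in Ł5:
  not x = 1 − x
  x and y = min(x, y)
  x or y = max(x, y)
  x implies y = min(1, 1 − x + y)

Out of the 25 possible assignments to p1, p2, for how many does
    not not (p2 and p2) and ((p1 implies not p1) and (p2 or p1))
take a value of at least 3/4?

value 1: 3 assignments (counts)
value 3/4: 3 assignments (counts)
value 1/2: 6 assignments
value 1/4: 4 assignments
value 0: 9 assignments
So 6 of the 25 assignments meet the threshold.

6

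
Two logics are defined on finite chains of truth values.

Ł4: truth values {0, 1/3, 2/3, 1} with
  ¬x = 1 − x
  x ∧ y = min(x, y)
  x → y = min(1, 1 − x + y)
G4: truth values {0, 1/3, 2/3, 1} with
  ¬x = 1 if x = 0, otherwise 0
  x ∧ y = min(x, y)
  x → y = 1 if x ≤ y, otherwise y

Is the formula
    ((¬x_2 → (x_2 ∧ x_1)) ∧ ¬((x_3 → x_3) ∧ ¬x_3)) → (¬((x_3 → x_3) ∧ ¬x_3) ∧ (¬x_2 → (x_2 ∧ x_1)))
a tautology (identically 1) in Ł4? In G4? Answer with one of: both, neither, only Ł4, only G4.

both

In Ł4: every assignment gives 1 — tautology.
In G4: every assignment gives 1 — tautology.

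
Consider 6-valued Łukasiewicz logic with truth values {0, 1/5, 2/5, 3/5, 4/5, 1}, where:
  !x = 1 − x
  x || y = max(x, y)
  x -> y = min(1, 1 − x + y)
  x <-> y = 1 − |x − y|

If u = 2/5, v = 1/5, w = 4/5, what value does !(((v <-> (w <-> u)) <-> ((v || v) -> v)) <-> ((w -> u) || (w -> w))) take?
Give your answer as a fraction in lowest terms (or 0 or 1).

2/5

w <-> u = 4/5 <-> 2/5 = 3/5
v <-> (w <-> u) = 1/5 <-> 3/5 = 3/5
v || v = 1/5 || 1/5 = 1/5
(v || v) -> v = 1/5 -> 1/5 = 1
(v <-> (w <-> u)) <-> ((v || v) -> v) = 3/5 <-> 1 = 3/5
w -> u = 4/5 -> 2/5 = 3/5
w -> w = 4/5 -> 4/5 = 1
(w -> u) || (w -> w) = 3/5 || 1 = 1
((v <-> (w <-> u)) <-> ((v || v) -> v)) <-> ((w -> u) || (w -> w)) = 3/5 <-> 1 = 3/5
!(((v <-> (w <-> u)) <-> ((v || v) -> v)) <-> ((w -> u) || (w -> w))) = !3/5 = 2/5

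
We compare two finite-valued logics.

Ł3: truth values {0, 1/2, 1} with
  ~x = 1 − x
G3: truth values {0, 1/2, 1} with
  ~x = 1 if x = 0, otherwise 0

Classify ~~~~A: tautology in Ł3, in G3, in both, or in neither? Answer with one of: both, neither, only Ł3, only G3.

neither

In Ł3: at A = 0 the value is 0 — not a tautology.
In G3: at A = 0 the value is 0 — not a tautology.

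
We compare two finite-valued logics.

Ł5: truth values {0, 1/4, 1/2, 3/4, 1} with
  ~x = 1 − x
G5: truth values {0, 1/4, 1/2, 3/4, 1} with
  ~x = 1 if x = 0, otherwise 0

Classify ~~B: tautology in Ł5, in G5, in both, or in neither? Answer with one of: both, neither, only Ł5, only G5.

neither

In Ł5: at B = 0 the value is 0 — not a tautology.
In G5: at B = 0 the value is 0 — not a tautology.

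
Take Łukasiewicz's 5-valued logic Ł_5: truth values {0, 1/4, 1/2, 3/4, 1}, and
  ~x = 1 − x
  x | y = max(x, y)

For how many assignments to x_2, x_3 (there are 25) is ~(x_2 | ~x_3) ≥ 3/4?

4

value 1: 1 assignment (counts)
value 3/4: 3 assignments (counts)
value 1/2: 5 assignments
value 1/4: 7 assignments
value 0: 9 assignments
So 4 of the 25 assignments meet the threshold.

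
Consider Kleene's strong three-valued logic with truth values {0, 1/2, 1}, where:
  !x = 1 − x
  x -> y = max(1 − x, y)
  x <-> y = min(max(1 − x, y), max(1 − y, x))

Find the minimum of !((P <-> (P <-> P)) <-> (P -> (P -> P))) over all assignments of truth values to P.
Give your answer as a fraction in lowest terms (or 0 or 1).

Take P = 1:
P <-> P = 1 <-> 1 = 1
P <-> (P <-> P) = 1 <-> 1 = 1
P -> P = 1 -> 1 = 1
P -> (P -> P) = 1 -> 1 = 1
(P <-> (P <-> P)) <-> (P -> (P -> P)) = 1 <-> 1 = 1
!((P <-> (P <-> P)) <-> (P -> (P -> P))) = !1 = 0
No assignment yields a value below 0, so this is the minimum.

0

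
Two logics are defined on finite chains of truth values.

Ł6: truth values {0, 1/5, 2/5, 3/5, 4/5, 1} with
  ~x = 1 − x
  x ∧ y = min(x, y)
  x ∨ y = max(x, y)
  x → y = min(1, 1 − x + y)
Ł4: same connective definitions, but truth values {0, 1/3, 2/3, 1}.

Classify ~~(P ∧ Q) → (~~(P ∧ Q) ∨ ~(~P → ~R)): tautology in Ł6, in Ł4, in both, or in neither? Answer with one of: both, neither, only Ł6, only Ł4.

both

In Ł6: every assignment gives 1 — tautology.
In Ł4: every assignment gives 1 — tautology.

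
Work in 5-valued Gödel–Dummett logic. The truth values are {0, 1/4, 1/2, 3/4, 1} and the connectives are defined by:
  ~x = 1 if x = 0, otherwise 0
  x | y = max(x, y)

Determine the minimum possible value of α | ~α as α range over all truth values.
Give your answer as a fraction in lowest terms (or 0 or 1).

Take α = 1/4:
~α = ~1/4 = 0
α | ~α = 1/4 | 0 = 1/4
No assignment yields a value below 1/4, so this is the minimum.

1/4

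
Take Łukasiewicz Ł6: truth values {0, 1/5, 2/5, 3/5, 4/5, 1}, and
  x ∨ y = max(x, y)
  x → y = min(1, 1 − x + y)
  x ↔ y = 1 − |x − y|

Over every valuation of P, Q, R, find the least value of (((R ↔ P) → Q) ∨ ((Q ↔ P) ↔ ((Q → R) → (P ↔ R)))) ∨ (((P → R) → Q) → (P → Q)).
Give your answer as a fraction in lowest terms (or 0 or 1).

3/5

Take P = 1, Q = 0, R = 2/5:
R ↔ P = 2/5 ↔ 1 = 2/5
(R ↔ P) → Q = 2/5 → 0 = 3/5
Q ↔ P = 0 ↔ 1 = 0
Q → R = 0 → 2/5 = 1
P ↔ R = 1 ↔ 2/5 = 2/5
(Q → R) → (P ↔ R) = 1 → 2/5 = 2/5
(Q ↔ P) ↔ ((Q → R) → (P ↔ R)) = 0 ↔ 2/5 = 3/5
((R ↔ P) → Q) ∨ ((Q ↔ P) ↔ ((Q → R) → (P ↔ R))) = 3/5 ∨ 3/5 = 3/5
P → R = 1 → 2/5 = 2/5
(P → R) → Q = 2/5 → 0 = 3/5
P → Q = 1 → 0 = 0
((P → R) → Q) → (P → Q) = 3/5 → 0 = 2/5
(((R ↔ P) → Q) ∨ ((Q ↔ P) ↔ ((Q → R) → (P ↔ R)))) ∨ (((P → R) → Q) → (P → Q)) = 3/5 ∨ 2/5 = 3/5
No assignment yields a value below 3/5, so this is the minimum.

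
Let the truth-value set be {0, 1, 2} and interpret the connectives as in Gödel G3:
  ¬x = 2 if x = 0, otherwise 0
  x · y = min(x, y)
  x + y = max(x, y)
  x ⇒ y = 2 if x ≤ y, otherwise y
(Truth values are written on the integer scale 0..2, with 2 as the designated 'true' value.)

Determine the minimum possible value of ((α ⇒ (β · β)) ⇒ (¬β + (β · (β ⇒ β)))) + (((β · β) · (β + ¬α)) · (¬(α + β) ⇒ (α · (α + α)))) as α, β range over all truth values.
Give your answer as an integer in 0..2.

1

Take α = 0, β = 1:
β · β = 1 · 1 = 1
α ⇒ (β · β) = 0 ⇒ 1 = 2
¬β = ¬1 = 0
β ⇒ β = 1 ⇒ 1 = 2
β · (β ⇒ β) = 1 · 2 = 1
¬β + (β · (β ⇒ β)) = 0 + 1 = 1
(α ⇒ (β · β)) ⇒ (¬β + (β · (β ⇒ β))) = 2 ⇒ 1 = 1
β · β = 1 · 1 = 1
¬α = ¬0 = 2
β + ¬α = 1 + 2 = 2
(β · β) · (β + ¬α) = 1 · 2 = 1
α + β = 0 + 1 = 1
¬(α + β) = ¬1 = 0
α + α = 0 + 0 = 0
α · (α + α) = 0 · 0 = 0
¬(α + β) ⇒ (α · (α + α)) = 0 ⇒ 0 = 2
((β · β) · (β + ¬α)) · (¬(α + β) ⇒ (α · (α + α))) = 1 · 2 = 1
((α ⇒ (β · β)) ⇒ (¬β + (β · (β ⇒ β)))) + (((β · β) · (β + ¬α)) · (¬(α + β) ⇒ (α · (α + α)))) = 1 + 1 = 1
No assignment yields a value below 1, so this is the minimum.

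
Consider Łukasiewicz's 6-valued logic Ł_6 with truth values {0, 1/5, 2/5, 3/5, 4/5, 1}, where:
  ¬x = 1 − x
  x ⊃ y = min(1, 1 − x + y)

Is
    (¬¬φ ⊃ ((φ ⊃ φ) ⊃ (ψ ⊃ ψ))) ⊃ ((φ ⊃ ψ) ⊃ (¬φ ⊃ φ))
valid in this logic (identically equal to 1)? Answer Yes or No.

Counterexample: take φ = 0, ψ = 0.
¬φ = ¬0 = 1
¬¬φ = ¬1 = 0
φ ⊃ φ = 0 ⊃ 0 = 1
ψ ⊃ ψ = 0 ⊃ 0 = 1
(φ ⊃ φ) ⊃ (ψ ⊃ ψ) = 1 ⊃ 1 = 1
¬¬φ ⊃ ((φ ⊃ φ) ⊃ (ψ ⊃ ψ)) = 0 ⊃ 1 = 1
φ ⊃ ψ = 0 ⊃ 0 = 1
¬φ = ¬0 = 1
¬φ ⊃ φ = 1 ⊃ 0 = 0
(φ ⊃ ψ) ⊃ (¬φ ⊃ φ) = 1 ⊃ 0 = 0
(¬¬φ ⊃ ((φ ⊃ φ) ⊃ (ψ ⊃ ψ))) ⊃ ((φ ⊃ ψ) ⊃ (¬φ ⊃ φ)) = 1 ⊃ 0 = 0
This gives 0 ≠ 1.

No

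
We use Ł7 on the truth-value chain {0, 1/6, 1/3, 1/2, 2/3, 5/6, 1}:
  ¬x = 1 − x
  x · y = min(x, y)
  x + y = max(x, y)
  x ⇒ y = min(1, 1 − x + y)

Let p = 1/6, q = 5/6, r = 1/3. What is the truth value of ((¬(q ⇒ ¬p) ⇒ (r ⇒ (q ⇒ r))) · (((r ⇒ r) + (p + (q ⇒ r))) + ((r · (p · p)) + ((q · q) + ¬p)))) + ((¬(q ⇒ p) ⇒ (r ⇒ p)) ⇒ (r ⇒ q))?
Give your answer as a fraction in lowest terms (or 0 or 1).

1

¬p = ¬1/6 = 5/6
q ⇒ ¬p = 5/6 ⇒ 5/6 = 1
¬(q ⇒ ¬p) = ¬1 = 0
q ⇒ r = 5/6 ⇒ 1/3 = 1/2
r ⇒ (q ⇒ r) = 1/3 ⇒ 1/2 = 1
¬(q ⇒ ¬p) ⇒ (r ⇒ (q ⇒ r)) = 0 ⇒ 1 = 1
r ⇒ r = 1/3 ⇒ 1/3 = 1
q ⇒ r = 5/6 ⇒ 1/3 = 1/2
p + (q ⇒ r) = 1/6 + 1/2 = 1/2
(r ⇒ r) + (p + (q ⇒ r)) = 1 + 1/2 = 1
p · p = 1/6 · 1/6 = 1/6
r · (p · p) = 1/3 · 1/6 = 1/6
q · q = 5/6 · 5/6 = 5/6
¬p = ¬1/6 = 5/6
(q · q) + ¬p = 5/6 + 5/6 = 5/6
(r · (p · p)) + ((q · q) + ¬p) = 1/6 + 5/6 = 5/6
((r ⇒ r) + (p + (q ⇒ r))) + ((r · (p · p)) + ((q · q) + ¬p)) = 1 + 5/6 = 1
(¬(q ⇒ ¬p) ⇒ (r ⇒ (q ⇒ r))) · (((r ⇒ r) + (p + (q ⇒ r))) + ((r · (p · p)) + ((q · q) + ¬p))) = 1 · 1 = 1
q ⇒ p = 5/6 ⇒ 1/6 = 1/3
¬(q ⇒ p) = ¬1/3 = 2/3
r ⇒ p = 1/3 ⇒ 1/6 = 5/6
¬(q ⇒ p) ⇒ (r ⇒ p) = 2/3 ⇒ 5/6 = 1
r ⇒ q = 1/3 ⇒ 5/6 = 1
(¬(q ⇒ p) ⇒ (r ⇒ p)) ⇒ (r ⇒ q) = 1 ⇒ 1 = 1
((¬(q ⇒ ¬p) ⇒ (r ⇒ (q ⇒ r))) · (((r ⇒ r) + (p + (q ⇒ r))) + ((r · (p · p)) + ((q · q) + ¬p)))) + ((¬(q ⇒ p) ⇒ (r ⇒ p)) ⇒ (r ⇒ q)) = 1 + 1 = 1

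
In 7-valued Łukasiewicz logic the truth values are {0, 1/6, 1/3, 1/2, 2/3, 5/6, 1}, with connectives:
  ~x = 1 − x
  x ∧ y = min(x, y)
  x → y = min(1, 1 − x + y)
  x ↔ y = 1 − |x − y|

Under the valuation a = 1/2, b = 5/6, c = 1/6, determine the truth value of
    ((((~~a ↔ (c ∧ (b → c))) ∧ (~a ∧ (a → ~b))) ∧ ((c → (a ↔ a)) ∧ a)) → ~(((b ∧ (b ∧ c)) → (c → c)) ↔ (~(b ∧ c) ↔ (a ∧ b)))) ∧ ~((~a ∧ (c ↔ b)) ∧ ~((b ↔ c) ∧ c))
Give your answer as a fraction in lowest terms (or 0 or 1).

~a = ~1/2 = 1/2
~~a = ~1/2 = 1/2
b → c = 5/6 → 1/6 = 1/3
c ∧ (b → c) = 1/6 ∧ 1/3 = 1/6
~~a ↔ (c ∧ (b → c)) = 1/2 ↔ 1/6 = 2/3
~a = ~1/2 = 1/2
~b = ~5/6 = 1/6
a → ~b = 1/2 → 1/6 = 2/3
~a ∧ (a → ~b) = 1/2 ∧ 2/3 = 1/2
(~~a ↔ (c ∧ (b → c))) ∧ (~a ∧ (a → ~b)) = 2/3 ∧ 1/2 = 1/2
a ↔ a = 1/2 ↔ 1/2 = 1
c → (a ↔ a) = 1/6 → 1 = 1
(c → (a ↔ a)) ∧ a = 1 ∧ 1/2 = 1/2
((~~a ↔ (c ∧ (b → c))) ∧ (~a ∧ (a → ~b))) ∧ ((c → (a ↔ a)) ∧ a) = 1/2 ∧ 1/2 = 1/2
b ∧ c = 5/6 ∧ 1/6 = 1/6
b ∧ (b ∧ c) = 5/6 ∧ 1/6 = 1/6
c → c = 1/6 → 1/6 = 1
(b ∧ (b ∧ c)) → (c → c) = 1/6 → 1 = 1
b ∧ c = 5/6 ∧ 1/6 = 1/6
~(b ∧ c) = ~1/6 = 5/6
a ∧ b = 1/2 ∧ 5/6 = 1/2
~(b ∧ c) ↔ (a ∧ b) = 5/6 ↔ 1/2 = 2/3
((b ∧ (b ∧ c)) → (c → c)) ↔ (~(b ∧ c) ↔ (a ∧ b)) = 1 ↔ 2/3 = 2/3
~(((b ∧ (b ∧ c)) → (c → c)) ↔ (~(b ∧ c) ↔ (a ∧ b))) = ~2/3 = 1/3
(((~~a ↔ (c ∧ (b → c))) ∧ (~a ∧ (a → ~b))) ∧ ((c → (a ↔ a)) ∧ a)) → ~(((b ∧ (b ∧ c)) → (c → c)) ↔ (~(b ∧ c) ↔ (a ∧ b))) = 1/2 → 1/3 = 5/6
~a = ~1/2 = 1/2
c ↔ b = 1/6 ↔ 5/6 = 1/3
~a ∧ (c ↔ b) = 1/2 ∧ 1/3 = 1/3
b ↔ c = 5/6 ↔ 1/6 = 1/3
(b ↔ c) ∧ c = 1/3 ∧ 1/6 = 1/6
~((b ↔ c) ∧ c) = ~1/6 = 5/6
(~a ∧ (c ↔ b)) ∧ ~((b ↔ c) ∧ c) = 1/3 ∧ 5/6 = 1/3
~((~a ∧ (c ↔ b)) ∧ ~((b ↔ c) ∧ c)) = ~1/3 = 2/3
((((~~a ↔ (c ∧ (b → c))) ∧ (~a ∧ (a → ~b))) ∧ ((c → (a ↔ a)) ∧ a)) → ~(((b ∧ (b ∧ c)) → (c → c)) ↔ (~(b ∧ c) ↔ (a ∧ b)))) ∧ ~((~a ∧ (c ↔ b)) ∧ ~((b ↔ c) ∧ c)) = 5/6 ∧ 2/3 = 2/3

2/3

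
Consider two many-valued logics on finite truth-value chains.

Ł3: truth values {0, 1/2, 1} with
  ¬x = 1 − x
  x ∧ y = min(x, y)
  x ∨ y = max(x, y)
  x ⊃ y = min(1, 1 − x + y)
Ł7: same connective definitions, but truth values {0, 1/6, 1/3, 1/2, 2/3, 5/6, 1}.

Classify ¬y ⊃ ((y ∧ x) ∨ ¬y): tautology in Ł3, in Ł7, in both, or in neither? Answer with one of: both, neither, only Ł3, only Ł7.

In Ł3: every assignment gives 1 — tautology.
In Ł7: every assignment gives 1 — tautology.

both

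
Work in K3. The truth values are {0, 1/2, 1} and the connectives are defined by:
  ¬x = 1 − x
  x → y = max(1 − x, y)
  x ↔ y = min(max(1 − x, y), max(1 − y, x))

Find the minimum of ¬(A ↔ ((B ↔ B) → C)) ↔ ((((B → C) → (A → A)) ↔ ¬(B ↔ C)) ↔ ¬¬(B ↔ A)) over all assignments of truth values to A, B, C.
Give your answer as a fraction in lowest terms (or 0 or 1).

Take A = 0, B = 0, C = 1/2:
B ↔ B = 0 ↔ 0 = 1
(B ↔ B) → C = 1 → 1/2 = 1/2
A ↔ ((B ↔ B) → C) = 0 ↔ 1/2 = 1/2
¬(A ↔ ((B ↔ B) → C)) = ¬1/2 = 1/2
B → C = 0 → 1/2 = 1
A → A = 0 → 0 = 1
(B → C) → (A → A) = 1 → 1 = 1
B ↔ C = 0 ↔ 1/2 = 1/2
¬(B ↔ C) = ¬1/2 = 1/2
((B → C) → (A → A)) ↔ ¬(B ↔ C) = 1 ↔ 1/2 = 1/2
B ↔ A = 0 ↔ 0 = 1
¬(B ↔ A) = ¬1 = 0
¬¬(B ↔ A) = ¬0 = 1
(((B → C) → (A → A)) ↔ ¬(B ↔ C)) ↔ ¬¬(B ↔ A) = 1/2 ↔ 1 = 1/2
¬(A ↔ ((B ↔ B) → C)) ↔ ((((B → C) → (A → A)) ↔ ¬(B ↔ C)) ↔ ¬¬(B ↔ A)) = 1/2 ↔ 1/2 = 1/2
No assignment yields a value below 1/2, so this is the minimum.

1/2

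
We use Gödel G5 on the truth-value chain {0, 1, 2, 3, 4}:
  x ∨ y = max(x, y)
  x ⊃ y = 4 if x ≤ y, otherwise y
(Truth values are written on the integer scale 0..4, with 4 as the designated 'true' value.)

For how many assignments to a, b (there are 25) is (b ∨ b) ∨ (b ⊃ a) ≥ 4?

value 4: 19 assignments (counts)
value 3: 3 assignments
value 2: 2 assignments
value 1: 1 assignment
So 19 of the 25 assignments meet the threshold.

19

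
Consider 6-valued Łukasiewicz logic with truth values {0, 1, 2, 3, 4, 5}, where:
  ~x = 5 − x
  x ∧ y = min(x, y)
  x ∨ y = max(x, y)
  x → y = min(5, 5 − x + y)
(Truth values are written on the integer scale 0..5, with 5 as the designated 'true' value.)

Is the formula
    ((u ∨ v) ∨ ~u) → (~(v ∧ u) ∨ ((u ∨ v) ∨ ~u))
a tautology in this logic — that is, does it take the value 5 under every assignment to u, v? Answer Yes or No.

At u = 1, v = 3, for instance:
u ∨ v = 1 ∨ 3 = 3
~u = ~1 = 4
(u ∨ v) ∨ ~u = 3 ∨ 4 = 4
v ∧ u = 3 ∧ 1 = 1
~(v ∧ u) = ~1 = 4
~(v ∧ u) ∨ ((u ∨ v) ∨ ~u) = 4 ∨ 4 = 4
((u ∨ v) ∨ ~u) → (~(v ∧ u) ∨ ((u ∨ v) ∨ ~u)) = 4 → 4 = 5
and checking the remaining 35 assignments likewise gives ≥ 5 in every case.

Yes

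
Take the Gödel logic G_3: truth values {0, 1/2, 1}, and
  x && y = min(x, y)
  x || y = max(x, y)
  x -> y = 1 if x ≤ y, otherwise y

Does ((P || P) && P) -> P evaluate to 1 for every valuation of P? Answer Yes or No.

Yes

P = 0 ↦ 1
P = 1/2 ↦ 1
P = 1 ↦ 1
Every assignment gives a value ≥ 1.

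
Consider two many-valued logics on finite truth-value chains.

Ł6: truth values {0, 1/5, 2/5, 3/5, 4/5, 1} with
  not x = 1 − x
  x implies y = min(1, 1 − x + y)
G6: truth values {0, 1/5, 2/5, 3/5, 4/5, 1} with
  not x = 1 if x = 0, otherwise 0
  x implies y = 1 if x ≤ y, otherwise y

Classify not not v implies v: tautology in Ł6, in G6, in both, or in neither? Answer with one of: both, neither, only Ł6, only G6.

In Ł6: every assignment gives 1 — tautology.
In G6: at v = 1/5 the value is 1/5 — not a tautology.

only Ł6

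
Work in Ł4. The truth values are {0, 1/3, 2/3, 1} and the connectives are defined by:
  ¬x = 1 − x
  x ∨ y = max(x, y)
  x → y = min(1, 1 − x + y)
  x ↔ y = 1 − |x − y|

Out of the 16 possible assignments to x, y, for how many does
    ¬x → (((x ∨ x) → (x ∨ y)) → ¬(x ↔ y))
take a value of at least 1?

9

x = 0, y = 0 ↦ 0  <
x = 0, y = 1/3 ↦ 1/3  <
x = 0, y = 2/3 ↦ 2/3  <
x = 0, y = 1 ↦ 1  ≥
x = 1/3, y = 0 ↦ 2/3  <
x = 1/3, y = 1/3 ↦ 1/3  <
x = 1/3, y = 2/3 ↦ 2/3  <
x = 1/3, y = 1 ↦ 1  ≥
x = 2/3, y = 0 ↦ 1  ≥
x = 2/3, y = 1/3 ↦ 1  ≥
x = 2/3, y = 2/3 ↦ 2/3  <
x = 2/3, y = 1 ↦ 1  ≥
x = 1, y = 0 ↦ 1  ≥
x = 1, y = 1/3 ↦ 1  ≥
x = 1, y = 2/3 ↦ 1  ≥
x = 1, y = 1 ↦ 1  ≥
So 9 of the 16 assignments meet the threshold.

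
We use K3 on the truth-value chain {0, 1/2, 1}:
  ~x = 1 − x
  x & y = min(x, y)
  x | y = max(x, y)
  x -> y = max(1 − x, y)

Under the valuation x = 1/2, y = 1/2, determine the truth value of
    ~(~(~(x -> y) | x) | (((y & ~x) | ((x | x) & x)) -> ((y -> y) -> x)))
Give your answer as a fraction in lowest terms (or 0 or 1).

1/2

x -> y = 1/2 -> 1/2 = 1/2
~(x -> y) = ~1/2 = 1/2
~(x -> y) | x = 1/2 | 1/2 = 1/2
~(~(x -> y) | x) = ~1/2 = 1/2
~x = ~1/2 = 1/2
y & ~x = 1/2 & 1/2 = 1/2
x | x = 1/2 | 1/2 = 1/2
(x | x) & x = 1/2 & 1/2 = 1/2
(y & ~x) | ((x | x) & x) = 1/2 | 1/2 = 1/2
y -> y = 1/2 -> 1/2 = 1/2
(y -> y) -> x = 1/2 -> 1/2 = 1/2
((y & ~x) | ((x | x) & x)) -> ((y -> y) -> x) = 1/2 -> 1/2 = 1/2
~(~(x -> y) | x) | (((y & ~x) | ((x | x) & x)) -> ((y -> y) -> x)) = 1/2 | 1/2 = 1/2
~(~(~(x -> y) | x) | (((y & ~x) | ((x | x) & x)) -> ((y -> y) -> x))) = ~1/2 = 1/2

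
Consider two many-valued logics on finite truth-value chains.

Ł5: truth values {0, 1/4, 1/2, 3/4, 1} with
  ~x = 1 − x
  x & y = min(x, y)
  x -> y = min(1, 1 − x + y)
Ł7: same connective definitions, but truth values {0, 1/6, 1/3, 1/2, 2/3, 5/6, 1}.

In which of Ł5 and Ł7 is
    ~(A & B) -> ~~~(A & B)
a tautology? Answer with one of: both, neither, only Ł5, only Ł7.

both

In Ł5: every assignment gives 1 — tautology.
In Ł7: every assignment gives 1 — tautology.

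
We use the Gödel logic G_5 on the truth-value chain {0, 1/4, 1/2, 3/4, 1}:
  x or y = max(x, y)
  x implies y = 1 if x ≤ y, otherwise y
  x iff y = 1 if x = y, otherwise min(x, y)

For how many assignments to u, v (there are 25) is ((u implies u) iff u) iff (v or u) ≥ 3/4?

value 1: 15 assignments (counts)
value 3/4: 1 assignment (counts)
value 1/2: 2 assignments
value 1/4: 3 assignments
value 0: 4 assignments
So 16 of the 25 assignments meet the threshold.

16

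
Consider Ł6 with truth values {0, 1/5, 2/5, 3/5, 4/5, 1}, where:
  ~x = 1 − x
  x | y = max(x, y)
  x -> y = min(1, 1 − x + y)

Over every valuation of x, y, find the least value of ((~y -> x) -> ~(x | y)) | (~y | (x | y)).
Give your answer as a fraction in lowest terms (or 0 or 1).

Take x = 1/5, y = 3/5:
~y = ~3/5 = 2/5
~y -> x = 2/5 -> 1/5 = 4/5
x | y = 1/5 | 3/5 = 3/5
~(x | y) = ~3/5 = 2/5
(~y -> x) -> ~(x | y) = 4/5 -> 2/5 = 3/5
~y = ~3/5 = 2/5
x | y = 1/5 | 3/5 = 3/5
~y | (x | y) = 2/5 | 3/5 = 3/5
((~y -> x) -> ~(x | y)) | (~y | (x | y)) = 3/5 | 3/5 = 3/5
No assignment yields a value below 3/5, so this is the minimum.

3/5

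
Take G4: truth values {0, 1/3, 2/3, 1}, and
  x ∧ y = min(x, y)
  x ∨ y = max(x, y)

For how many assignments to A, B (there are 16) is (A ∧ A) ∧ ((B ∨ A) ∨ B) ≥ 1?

4

A = 0, B = 0 ↦ 0  <
A = 0, B = 1/3 ↦ 0  <
A = 0, B = 2/3 ↦ 0  <
A = 0, B = 1 ↦ 0  <
A = 1/3, B = 0 ↦ 1/3  <
A = 1/3, B = 1/3 ↦ 1/3  <
A = 1/3, B = 2/3 ↦ 1/3  <
A = 1/3, B = 1 ↦ 1/3  <
A = 2/3, B = 0 ↦ 2/3  <
A = 2/3, B = 1/3 ↦ 2/3  <
A = 2/3, B = 2/3 ↦ 2/3  <
A = 2/3, B = 1 ↦ 2/3  <
A = 1, B = 0 ↦ 1  ≥
A = 1, B = 1/3 ↦ 1  ≥
A = 1, B = 2/3 ↦ 1  ≥
A = 1, B = 1 ↦ 1  ≥
So 4 of the 16 assignments meet the threshold.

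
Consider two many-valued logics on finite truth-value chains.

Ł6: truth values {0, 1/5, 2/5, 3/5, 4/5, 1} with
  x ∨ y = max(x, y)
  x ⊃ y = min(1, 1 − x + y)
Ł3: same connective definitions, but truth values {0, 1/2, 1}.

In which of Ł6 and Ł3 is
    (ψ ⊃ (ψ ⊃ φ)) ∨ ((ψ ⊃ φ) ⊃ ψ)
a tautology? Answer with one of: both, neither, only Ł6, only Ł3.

both

In Ł6: every assignment gives 1 — tautology.
In Ł3: every assignment gives 1 — tautology.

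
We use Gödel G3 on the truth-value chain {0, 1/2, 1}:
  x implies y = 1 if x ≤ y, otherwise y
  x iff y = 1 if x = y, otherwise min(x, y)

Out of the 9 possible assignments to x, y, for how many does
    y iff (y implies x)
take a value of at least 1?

1

x = 0, y = 0 ↦ 0  <
x = 0, y = 1/2 ↦ 0  <
x = 0, y = 1 ↦ 0  <
x = 1/2, y = 0 ↦ 0  <
x = 1/2, y = 1/2 ↦ 1/2  <
x = 1/2, y = 1 ↦ 1/2  <
x = 1, y = 0 ↦ 0  <
x = 1, y = 1/2 ↦ 1/2  <
x = 1, y = 1 ↦ 1  ≥
So 1 of the 9 assignments meets the threshold.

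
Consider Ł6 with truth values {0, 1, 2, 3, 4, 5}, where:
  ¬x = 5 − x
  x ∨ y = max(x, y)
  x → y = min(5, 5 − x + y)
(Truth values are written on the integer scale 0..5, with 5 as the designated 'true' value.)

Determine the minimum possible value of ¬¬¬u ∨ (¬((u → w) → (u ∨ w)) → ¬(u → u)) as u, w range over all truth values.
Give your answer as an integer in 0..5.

3

Take u = 2, w = 1:
¬u = ¬2 = 3
¬¬u = ¬3 = 2
¬¬¬u = ¬2 = 3
u → w = 2 → 1 = 4
u ∨ w = 2 ∨ 1 = 2
(u → w) → (u ∨ w) = 4 → 2 = 3
¬((u → w) → (u ∨ w)) = ¬3 = 2
u → u = 2 → 2 = 5
¬(u → u) = ¬5 = 0
¬((u → w) → (u ∨ w)) → ¬(u → u) = 2 → 0 = 3
¬¬¬u ∨ (¬((u → w) → (u ∨ w)) → ¬(u → u)) = 3 ∨ 3 = 3
No assignment yields a value below 3, so this is the minimum.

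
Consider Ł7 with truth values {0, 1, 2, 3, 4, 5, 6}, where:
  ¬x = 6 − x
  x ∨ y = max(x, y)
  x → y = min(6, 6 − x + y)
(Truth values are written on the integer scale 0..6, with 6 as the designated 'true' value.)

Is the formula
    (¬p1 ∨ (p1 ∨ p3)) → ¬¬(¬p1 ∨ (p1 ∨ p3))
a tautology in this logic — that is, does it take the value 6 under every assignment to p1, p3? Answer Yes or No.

At p1 = 6, p3 = 4, for instance:
¬p1 = ¬6 = 0
p1 ∨ p3 = 6 ∨ 4 = 6
¬p1 ∨ (p1 ∨ p3) = 0 ∨ 6 = 6
¬(¬p1 ∨ (p1 ∨ p3)) = ¬6 = 0
¬¬(¬p1 ∨ (p1 ∨ p3)) = ¬0 = 6
(¬p1 ∨ (p1 ∨ p3)) → ¬¬(¬p1 ∨ (p1 ∨ p3)) = 6 → 6 = 6
and checking the remaining 48 assignments likewise gives ≥ 6 in every case.

Yes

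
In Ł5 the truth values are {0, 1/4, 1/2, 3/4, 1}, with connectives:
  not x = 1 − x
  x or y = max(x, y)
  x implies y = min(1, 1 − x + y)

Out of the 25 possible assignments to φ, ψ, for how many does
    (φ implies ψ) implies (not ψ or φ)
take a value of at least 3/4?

16

value 1: 12 assignments (counts)
value 3/4: 4 assignments (counts)
value 1/2: 5 assignments
value 1/4: 3 assignments
value 0: 1 assignment
So 16 of the 25 assignments meet the threshold.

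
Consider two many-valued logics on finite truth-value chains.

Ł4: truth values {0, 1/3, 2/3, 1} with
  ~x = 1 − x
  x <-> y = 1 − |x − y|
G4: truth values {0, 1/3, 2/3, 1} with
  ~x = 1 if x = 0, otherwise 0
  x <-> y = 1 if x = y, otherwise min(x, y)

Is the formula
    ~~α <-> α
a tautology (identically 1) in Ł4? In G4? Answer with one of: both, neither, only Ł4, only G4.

only Ł4

In Ł4: every assignment gives 1 — tautology.
In G4: at α = 1/3 the value is 1/3 — not a tautology.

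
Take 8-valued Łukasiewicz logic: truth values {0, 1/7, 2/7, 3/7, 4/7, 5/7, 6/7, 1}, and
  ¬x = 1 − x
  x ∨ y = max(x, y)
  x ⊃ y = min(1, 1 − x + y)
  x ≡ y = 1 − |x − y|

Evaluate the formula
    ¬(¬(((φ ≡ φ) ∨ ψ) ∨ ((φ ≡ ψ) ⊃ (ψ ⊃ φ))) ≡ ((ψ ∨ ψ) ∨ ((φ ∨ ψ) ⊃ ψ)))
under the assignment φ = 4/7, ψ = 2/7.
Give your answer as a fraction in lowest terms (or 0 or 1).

5/7

φ ≡ φ = 4/7 ≡ 4/7 = 1
(φ ≡ φ) ∨ ψ = 1 ∨ 2/7 = 1
φ ≡ ψ = 4/7 ≡ 2/7 = 5/7
ψ ⊃ φ = 2/7 ⊃ 4/7 = 1
(φ ≡ ψ) ⊃ (ψ ⊃ φ) = 5/7 ⊃ 1 = 1
((φ ≡ φ) ∨ ψ) ∨ ((φ ≡ ψ) ⊃ (ψ ⊃ φ)) = 1 ∨ 1 = 1
¬(((φ ≡ φ) ∨ ψ) ∨ ((φ ≡ ψ) ⊃ (ψ ⊃ φ))) = ¬1 = 0
ψ ∨ ψ = 2/7 ∨ 2/7 = 2/7
φ ∨ ψ = 4/7 ∨ 2/7 = 4/7
(φ ∨ ψ) ⊃ ψ = 4/7 ⊃ 2/7 = 5/7
(ψ ∨ ψ) ∨ ((φ ∨ ψ) ⊃ ψ) = 2/7 ∨ 5/7 = 5/7
¬(((φ ≡ φ) ∨ ψ) ∨ ((φ ≡ ψ) ⊃ (ψ ⊃ φ))) ≡ ((ψ ∨ ψ) ∨ ((φ ∨ ψ) ⊃ ψ)) = 0 ≡ 5/7 = 2/7
¬(¬(((φ ≡ φ) ∨ ψ) ∨ ((φ ≡ ψ) ⊃ (ψ ⊃ φ))) ≡ ((ψ ∨ ψ) ∨ ((φ ∨ ψ) ⊃ ψ))) = ¬2/7 = 5/7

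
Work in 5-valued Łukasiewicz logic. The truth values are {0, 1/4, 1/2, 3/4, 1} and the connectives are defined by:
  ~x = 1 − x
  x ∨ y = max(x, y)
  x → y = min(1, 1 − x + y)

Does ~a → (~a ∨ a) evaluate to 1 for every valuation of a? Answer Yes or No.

a = 0 ↦ 1
a = 1/4 ↦ 1
a = 1/2 ↦ 1
a = 3/4 ↦ 1
a = 1 ↦ 1
Every assignment gives a value ≥ 1.

Yes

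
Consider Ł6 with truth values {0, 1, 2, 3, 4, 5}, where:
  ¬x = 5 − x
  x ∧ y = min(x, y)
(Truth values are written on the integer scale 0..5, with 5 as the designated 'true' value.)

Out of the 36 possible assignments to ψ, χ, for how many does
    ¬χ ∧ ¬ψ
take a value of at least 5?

1

value 5: 1 assignment (counts)
value 4: 3 assignments
value 3: 5 assignments
value 2: 7 assignments
value 1: 9 assignments
value 0: 11 assignments
So 1 of the 36 assignments meets the threshold.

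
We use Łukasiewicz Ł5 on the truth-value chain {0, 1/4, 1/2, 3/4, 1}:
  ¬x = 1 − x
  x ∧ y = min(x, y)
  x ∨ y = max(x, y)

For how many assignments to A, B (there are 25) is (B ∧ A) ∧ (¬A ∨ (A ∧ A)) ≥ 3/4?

4

value 1: 1 assignment (counts)
value 3/4: 3 assignments (counts)
value 1/2: 5 assignments
value 1/4: 7 assignments
value 0: 9 assignments
So 4 of the 25 assignments meet the threshold.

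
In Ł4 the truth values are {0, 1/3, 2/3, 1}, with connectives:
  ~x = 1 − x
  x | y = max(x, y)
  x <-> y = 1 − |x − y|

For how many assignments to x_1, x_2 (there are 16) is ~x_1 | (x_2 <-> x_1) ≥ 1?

7

x_1 = 0, x_2 = 0 ↦ 1  ≥
x_1 = 0, x_2 = 1/3 ↦ 1  ≥
x_1 = 0, x_2 = 2/3 ↦ 1  ≥
x_1 = 0, x_2 = 1 ↦ 1  ≥
x_1 = 1/3, x_2 = 0 ↦ 2/3  <
x_1 = 1/3, x_2 = 1/3 ↦ 1  ≥
x_1 = 1/3, x_2 = 2/3 ↦ 2/3  <
x_1 = 1/3, x_2 = 1 ↦ 2/3  <
x_1 = 2/3, x_2 = 0 ↦ 1/3  <
x_1 = 2/3, x_2 = 1/3 ↦ 2/3  <
x_1 = 2/3, x_2 = 2/3 ↦ 1  ≥
x_1 = 2/3, x_2 = 1 ↦ 2/3  <
x_1 = 1, x_2 = 0 ↦ 0  <
x_1 = 1, x_2 = 1/3 ↦ 1/3  <
x_1 = 1, x_2 = 2/3 ↦ 2/3  <
x_1 = 1, x_2 = 1 ↦ 1  ≥
So 7 of the 16 assignments meet the threshold.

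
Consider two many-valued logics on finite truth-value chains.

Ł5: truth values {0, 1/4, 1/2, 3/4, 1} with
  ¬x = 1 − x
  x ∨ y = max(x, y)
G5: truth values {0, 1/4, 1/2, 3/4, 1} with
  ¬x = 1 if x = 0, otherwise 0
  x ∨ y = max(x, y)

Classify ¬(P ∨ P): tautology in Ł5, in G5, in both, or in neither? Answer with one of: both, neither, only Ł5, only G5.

In Ł5: at P = 1/4 the value is 3/4 — not a tautology.
In G5: at P = 1/4 the value is 0 — not a tautology.

neither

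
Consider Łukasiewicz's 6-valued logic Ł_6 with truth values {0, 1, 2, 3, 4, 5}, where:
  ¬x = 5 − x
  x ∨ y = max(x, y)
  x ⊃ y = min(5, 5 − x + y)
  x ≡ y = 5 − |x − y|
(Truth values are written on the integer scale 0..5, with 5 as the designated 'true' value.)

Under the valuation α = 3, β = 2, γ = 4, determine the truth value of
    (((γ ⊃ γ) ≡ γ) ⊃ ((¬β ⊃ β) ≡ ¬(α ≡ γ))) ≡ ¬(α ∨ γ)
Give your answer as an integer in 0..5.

γ ⊃ γ = 4 ⊃ 4 = 5
(γ ⊃ γ) ≡ γ = 5 ≡ 4 = 4
¬β = ¬2 = 3
¬β ⊃ β = 3 ⊃ 2 = 4
α ≡ γ = 3 ≡ 4 = 4
¬(α ≡ γ) = ¬4 = 1
(¬β ⊃ β) ≡ ¬(α ≡ γ) = 4 ≡ 1 = 2
((γ ⊃ γ) ≡ γ) ⊃ ((¬β ⊃ β) ≡ ¬(α ≡ γ)) = 4 ⊃ 2 = 3
α ∨ γ = 3 ∨ 4 = 4
¬(α ∨ γ) = ¬4 = 1
(((γ ⊃ γ) ≡ γ) ⊃ ((¬β ⊃ β) ≡ ¬(α ≡ γ))) ≡ ¬(α ∨ γ) = 3 ≡ 1 = 3

3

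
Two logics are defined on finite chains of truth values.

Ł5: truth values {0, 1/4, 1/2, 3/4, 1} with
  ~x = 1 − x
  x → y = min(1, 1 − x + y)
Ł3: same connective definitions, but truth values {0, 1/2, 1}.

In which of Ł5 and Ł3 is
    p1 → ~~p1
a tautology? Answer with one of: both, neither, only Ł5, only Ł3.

both

In Ł5: every assignment gives 1 — tautology.
In Ł3: every assignment gives 1 — tautology.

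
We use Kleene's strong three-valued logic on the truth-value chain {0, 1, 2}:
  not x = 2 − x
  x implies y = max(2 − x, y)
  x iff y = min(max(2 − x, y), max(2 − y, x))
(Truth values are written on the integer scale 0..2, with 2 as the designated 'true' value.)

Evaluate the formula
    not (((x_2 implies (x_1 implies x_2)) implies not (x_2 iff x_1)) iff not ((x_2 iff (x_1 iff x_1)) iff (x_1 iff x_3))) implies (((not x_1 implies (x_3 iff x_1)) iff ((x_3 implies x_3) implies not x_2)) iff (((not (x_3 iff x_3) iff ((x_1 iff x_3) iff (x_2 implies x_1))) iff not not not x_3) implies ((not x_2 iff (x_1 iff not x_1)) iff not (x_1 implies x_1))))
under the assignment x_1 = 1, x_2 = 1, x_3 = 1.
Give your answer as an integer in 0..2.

1

x_1 implies x_2 = 1 implies 1 = 1
x_2 implies (x_1 implies x_2) = 1 implies 1 = 1
x_2 iff x_1 = 1 iff 1 = 1
not (x_2 iff x_1) = not 1 = 1
(x_2 implies (x_1 implies x_2)) implies not (x_2 iff x_1) = 1 implies 1 = 1
x_1 iff x_1 = 1 iff 1 = 1
x_2 iff (x_1 iff x_1) = 1 iff 1 = 1
x_1 iff x_3 = 1 iff 1 = 1
(x_2 iff (x_1 iff x_1)) iff (x_1 iff x_3) = 1 iff 1 = 1
not ((x_2 iff (x_1 iff x_1)) iff (x_1 iff x_3)) = not 1 = 1
((x_2 implies (x_1 implies x_2)) implies not (x_2 iff x_1)) iff not ((x_2 iff (x_1 iff x_1)) iff (x_1 iff x_3)) = 1 iff 1 = 1
not (((x_2 implies (x_1 implies x_2)) implies not (x_2 iff x_1)) iff not ((x_2 iff (x_1 iff x_1)) iff (x_1 iff x_3))) = not 1 = 1
not x_1 = not 1 = 1
x_3 iff x_1 = 1 iff 1 = 1
not x_1 implies (x_3 iff x_1) = 1 implies 1 = 1
x_3 implies x_3 = 1 implies 1 = 1
not x_2 = not 1 = 1
(x_3 implies x_3) implies not x_2 = 1 implies 1 = 1
(not x_1 implies (x_3 iff x_1)) iff ((x_3 implies x_3) implies not x_2) = 1 iff 1 = 1
x_3 iff x_3 = 1 iff 1 = 1
not (x_3 iff x_3) = not 1 = 1
x_1 iff x_3 = 1 iff 1 = 1
x_2 implies x_1 = 1 implies 1 = 1
(x_1 iff x_3) iff (x_2 implies x_1) = 1 iff 1 = 1
not (x_3 iff x_3) iff ((x_1 iff x_3) iff (x_2 implies x_1)) = 1 iff 1 = 1
not x_3 = not 1 = 1
not not x_3 = not 1 = 1
not not not x_3 = not 1 = 1
(not (x_3 iff x_3) iff ((x_1 iff x_3) iff (x_2 implies x_1))) iff not not not x_3 = 1 iff 1 = 1
not x_2 = not 1 = 1
not x_1 = not 1 = 1
x_1 iff not x_1 = 1 iff 1 = 1
not x_2 iff (x_1 iff not x_1) = 1 iff 1 = 1
x_1 implies x_1 = 1 implies 1 = 1
not (x_1 implies x_1) = not 1 = 1
(not x_2 iff (x_1 iff not x_1)) iff not (x_1 implies x_1) = 1 iff 1 = 1
((not (x_3 iff x_3) iff ((x_1 iff x_3) iff (x_2 implies x_1))) iff not not not x_3) implies ((not x_2 iff (x_1 iff not x_1)) iff not (x_1 implies x_1)) = 1 implies 1 = 1
((not x_1 implies (x_3 iff x_1)) iff ((x_3 implies x_3) implies not x_2)) iff (((not (x_3 iff x_3) iff ((x_1 iff x_3) iff (x_2 implies x_1))) iff not not not x_3) implies ((not x_2 iff (x_1 iff not x_1)) iff not (x_1 implies x_1))) = 1 iff 1 = 1
not (((x_2 implies (x_1 implies x_2)) implies not (x_2 iff x_1)) iff not ((x_2 iff (x_1 iff x_1)) iff (x_1 iff x_3))) implies (((not x_1 implies (x_3 iff x_1)) iff ((x_3 implies x_3) implies not x_2)) iff (((not (x_3 iff x_3) iff ((x_1 iff x_3) iff (x_2 implies x_1))) iff not not not x_3) implies ((not x_2 iff (x_1 iff not x_1)) iff not (x_1 implies x_1)))) = 1 implies 1 = 1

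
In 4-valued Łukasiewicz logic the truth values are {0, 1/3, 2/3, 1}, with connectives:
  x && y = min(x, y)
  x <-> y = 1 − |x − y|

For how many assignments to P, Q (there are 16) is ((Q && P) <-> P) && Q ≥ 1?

P = 0, Q = 0 ↦ 0  <
P = 0, Q = 1/3 ↦ 1/3  <
P = 0, Q = 2/3 ↦ 2/3  <
P = 0, Q = 1 ↦ 1  ≥
P = 1/3, Q = 0 ↦ 0  <
P = 1/3, Q = 1/3 ↦ 1/3  <
P = 1/3, Q = 2/3 ↦ 2/3  <
P = 1/3, Q = 1 ↦ 1  ≥
P = 2/3, Q = 0 ↦ 0  <
P = 2/3, Q = 1/3 ↦ 1/3  <
P = 2/3, Q = 2/3 ↦ 2/3  <
P = 2/3, Q = 1 ↦ 1  ≥
P = 1, Q = 0 ↦ 0  <
P = 1, Q = 1/3 ↦ 1/3  <
P = 1, Q = 2/3 ↦ 2/3  <
P = 1, Q = 1 ↦ 1  ≥
So 4 of the 16 assignments meet the threshold.

4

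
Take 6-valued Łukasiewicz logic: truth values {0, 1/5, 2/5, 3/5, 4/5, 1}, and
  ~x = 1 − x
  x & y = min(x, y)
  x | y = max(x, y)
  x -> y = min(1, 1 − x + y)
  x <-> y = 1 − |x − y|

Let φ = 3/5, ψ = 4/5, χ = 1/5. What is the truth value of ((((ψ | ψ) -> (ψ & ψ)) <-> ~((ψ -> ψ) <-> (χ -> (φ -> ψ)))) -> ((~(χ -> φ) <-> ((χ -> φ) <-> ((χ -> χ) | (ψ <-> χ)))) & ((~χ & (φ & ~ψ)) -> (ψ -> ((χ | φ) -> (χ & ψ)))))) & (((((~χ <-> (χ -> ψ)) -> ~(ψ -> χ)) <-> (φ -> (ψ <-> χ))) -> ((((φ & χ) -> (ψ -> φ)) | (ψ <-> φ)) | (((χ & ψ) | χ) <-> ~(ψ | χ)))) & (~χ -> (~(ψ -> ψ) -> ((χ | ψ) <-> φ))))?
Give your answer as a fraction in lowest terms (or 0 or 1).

ψ | ψ = 4/5 | 4/5 = 4/5
ψ & ψ = 4/5 & 4/5 = 4/5
(ψ | ψ) -> (ψ & ψ) = 4/5 -> 4/5 = 1
ψ -> ψ = 4/5 -> 4/5 = 1
φ -> ψ = 3/5 -> 4/5 = 1
χ -> (φ -> ψ) = 1/5 -> 1 = 1
(ψ -> ψ) <-> (χ -> (φ -> ψ)) = 1 <-> 1 = 1
~((ψ -> ψ) <-> (χ -> (φ -> ψ))) = ~1 = 0
((ψ | ψ) -> (ψ & ψ)) <-> ~((ψ -> ψ) <-> (χ -> (φ -> ψ))) = 1 <-> 0 = 0
χ -> φ = 1/5 -> 3/5 = 1
~(χ -> φ) = ~1 = 0
χ -> φ = 1/5 -> 3/5 = 1
χ -> χ = 1/5 -> 1/5 = 1
ψ <-> χ = 4/5 <-> 1/5 = 2/5
(χ -> χ) | (ψ <-> χ) = 1 | 2/5 = 1
(χ -> φ) <-> ((χ -> χ) | (ψ <-> χ)) = 1 <-> 1 = 1
~(χ -> φ) <-> ((χ -> φ) <-> ((χ -> χ) | (ψ <-> χ))) = 0 <-> 1 = 0
~χ = ~1/5 = 4/5
~ψ = ~4/5 = 1/5
φ & ~ψ = 3/5 & 1/5 = 1/5
~χ & (φ & ~ψ) = 4/5 & 1/5 = 1/5
χ | φ = 1/5 | 3/5 = 3/5
χ & ψ = 1/5 & 4/5 = 1/5
(χ | φ) -> (χ & ψ) = 3/5 -> 1/5 = 3/5
ψ -> ((χ | φ) -> (χ & ψ)) = 4/5 -> 3/5 = 4/5
(~χ & (φ & ~ψ)) -> (ψ -> ((χ | φ) -> (χ & ψ))) = 1/5 -> 4/5 = 1
(~(χ -> φ) <-> ((χ -> φ) <-> ((χ -> χ) | (ψ <-> χ)))) & ((~χ & (φ & ~ψ)) -> (ψ -> ((χ | φ) -> (χ & ψ)))) = 0 & 1 = 0
(((ψ | ψ) -> (ψ & ψ)) <-> ~((ψ -> ψ) <-> (χ -> (φ -> ψ)))) -> ((~(χ -> φ) <-> ((χ -> φ) <-> ((χ -> χ) | (ψ <-> χ)))) & ((~χ & (φ & ~ψ)) -> (ψ -> ((χ | φ) -> (χ & ψ))))) = 0 -> 0 = 1
~χ = ~1/5 = 4/5
χ -> ψ = 1/5 -> 4/5 = 1
~χ <-> (χ -> ψ) = 4/5 <-> 1 = 4/5
ψ -> χ = 4/5 -> 1/5 = 2/5
~(ψ -> χ) = ~2/5 = 3/5
(~χ <-> (χ -> ψ)) -> ~(ψ -> χ) = 4/5 -> 3/5 = 4/5
ψ <-> χ = 4/5 <-> 1/5 = 2/5
φ -> (ψ <-> χ) = 3/5 -> 2/5 = 4/5
((~χ <-> (χ -> ψ)) -> ~(ψ -> χ)) <-> (φ -> (ψ <-> χ)) = 4/5 <-> 4/5 = 1
φ & χ = 3/5 & 1/5 = 1/5
ψ -> φ = 4/5 -> 3/5 = 4/5
(φ & χ) -> (ψ -> φ) = 1/5 -> 4/5 = 1
ψ <-> φ = 4/5 <-> 3/5 = 4/5
((φ & χ) -> (ψ -> φ)) | (ψ <-> φ) = 1 | 4/5 = 1
χ & ψ = 1/5 & 4/5 = 1/5
(χ & ψ) | χ = 1/5 | 1/5 = 1/5
ψ | χ = 4/5 | 1/5 = 4/5
~(ψ | χ) = ~4/5 = 1/5
((χ & ψ) | χ) <-> ~(ψ | χ) = 1/5 <-> 1/5 = 1
(((φ & χ) -> (ψ -> φ)) | (ψ <-> φ)) | (((χ & ψ) | χ) <-> ~(ψ | χ)) = 1 | 1 = 1
(((~χ <-> (χ -> ψ)) -> ~(ψ -> χ)) <-> (φ -> (ψ <-> χ))) -> ((((φ & χ) -> (ψ -> φ)) | (ψ <-> φ)) | (((χ & ψ) | χ) <-> ~(ψ | χ))) = 1 -> 1 = 1
~χ = ~1/5 = 4/5
ψ -> ψ = 4/5 -> 4/5 = 1
~(ψ -> ψ) = ~1 = 0
χ | ψ = 1/5 | 4/5 = 4/5
(χ | ψ) <-> φ = 4/5 <-> 3/5 = 4/5
~(ψ -> ψ) -> ((χ | ψ) <-> φ) = 0 -> 4/5 = 1
~χ -> (~(ψ -> ψ) -> ((χ | ψ) <-> φ)) = 4/5 -> 1 = 1
((((~χ <-> (χ -> ψ)) -> ~(ψ -> χ)) <-> (φ -> (ψ <-> χ))) -> ((((φ & χ) -> (ψ -> φ)) | (ψ <-> φ)) | (((χ & ψ) | χ) <-> ~(ψ | χ)))) & (~χ -> (~(ψ -> ψ) -> ((χ | ψ) <-> φ))) = 1 & 1 = 1
((((ψ | ψ) -> (ψ & ψ)) <-> ~((ψ -> ψ) <-> (χ -> (φ -> ψ)))) -> ((~(χ -> φ) <-> ((χ -> φ) <-> ((χ -> χ) | (ψ <-> χ)))) & ((~χ & (φ & ~ψ)) -> (ψ -> ((χ | φ) -> (χ & ψ)))))) & (((((~χ <-> (χ -> ψ)) -> ~(ψ -> χ)) <-> (φ -> (ψ <-> χ))) -> ((((φ & χ) -> (ψ -> φ)) | (ψ <-> φ)) | (((χ & ψ) | χ) <-> ~(ψ | χ)))) & (~χ -> (~(ψ -> ψ) -> ((χ | ψ) <-> φ)))) = 1 & 1 = 1

1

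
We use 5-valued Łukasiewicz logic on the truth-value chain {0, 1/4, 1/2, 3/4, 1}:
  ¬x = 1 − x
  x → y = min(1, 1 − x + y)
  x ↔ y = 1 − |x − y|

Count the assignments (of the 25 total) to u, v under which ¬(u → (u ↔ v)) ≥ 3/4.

2

value 1: 1 assignment (counts)
value 3/4: 1 assignment (counts)
value 1/2: 2 assignments
value 1/4: 2 assignments
value 0: 19 assignments
So 2 of the 25 assignments meet the threshold.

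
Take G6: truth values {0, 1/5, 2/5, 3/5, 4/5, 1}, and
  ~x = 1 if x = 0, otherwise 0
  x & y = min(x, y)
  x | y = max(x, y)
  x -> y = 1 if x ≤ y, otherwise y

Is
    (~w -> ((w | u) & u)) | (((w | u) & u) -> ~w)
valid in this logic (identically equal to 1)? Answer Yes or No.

Yes

At u = 3/5, w = 1, for instance:
~w = ~1 = 0
w | u = 1 | 3/5 = 1
(w | u) & u = 1 & 3/5 = 3/5
~w -> ((w | u) & u) = 0 -> 3/5 = 1
((w | u) & u) -> ~w = 3/5 -> 0 = 0
(~w -> ((w | u) & u)) | (((w | u) & u) -> ~w) = 1 | 0 = 1
and checking the remaining 35 assignments likewise gives ≥ 1 in every case.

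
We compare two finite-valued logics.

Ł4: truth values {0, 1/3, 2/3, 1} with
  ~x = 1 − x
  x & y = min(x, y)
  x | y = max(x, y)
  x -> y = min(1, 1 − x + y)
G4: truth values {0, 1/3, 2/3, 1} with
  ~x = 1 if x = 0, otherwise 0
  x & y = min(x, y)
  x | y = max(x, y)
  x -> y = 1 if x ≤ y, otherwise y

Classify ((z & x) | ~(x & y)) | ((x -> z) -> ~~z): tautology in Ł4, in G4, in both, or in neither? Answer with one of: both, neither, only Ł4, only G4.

In Ł4: at x = 1/3, y = 1/3, z = 0 the value is 2/3 — not a tautology.
In G4: every assignment gives 1 — tautology.

only G4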